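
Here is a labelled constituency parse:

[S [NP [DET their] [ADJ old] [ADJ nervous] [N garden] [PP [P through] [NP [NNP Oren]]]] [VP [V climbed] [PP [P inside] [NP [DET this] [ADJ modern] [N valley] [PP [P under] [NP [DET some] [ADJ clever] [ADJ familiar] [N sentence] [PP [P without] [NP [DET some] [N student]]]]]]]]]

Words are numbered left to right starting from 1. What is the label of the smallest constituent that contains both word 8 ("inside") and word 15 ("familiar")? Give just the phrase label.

PP

Both words fall inside [PP inside this modern valley under some clever familiar sentence without some student] (words 8–19), and no smaller constituent contains them both. Label: PP.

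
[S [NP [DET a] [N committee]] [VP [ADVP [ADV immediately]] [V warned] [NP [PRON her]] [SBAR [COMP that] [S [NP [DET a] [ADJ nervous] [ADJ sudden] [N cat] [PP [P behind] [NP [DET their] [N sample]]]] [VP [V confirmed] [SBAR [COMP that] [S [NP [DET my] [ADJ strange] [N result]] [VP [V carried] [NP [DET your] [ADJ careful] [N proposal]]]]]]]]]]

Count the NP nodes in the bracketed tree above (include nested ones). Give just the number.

6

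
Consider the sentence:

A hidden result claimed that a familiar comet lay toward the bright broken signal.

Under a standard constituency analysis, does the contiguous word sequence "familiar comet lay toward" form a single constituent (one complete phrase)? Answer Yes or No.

No

"familiar" belongs to the noun phrase "a familiar comet" while "toward" belongs to the verb phrase "lay toward the bright broken signal"; a span that runs across that boundary is not a single phrase.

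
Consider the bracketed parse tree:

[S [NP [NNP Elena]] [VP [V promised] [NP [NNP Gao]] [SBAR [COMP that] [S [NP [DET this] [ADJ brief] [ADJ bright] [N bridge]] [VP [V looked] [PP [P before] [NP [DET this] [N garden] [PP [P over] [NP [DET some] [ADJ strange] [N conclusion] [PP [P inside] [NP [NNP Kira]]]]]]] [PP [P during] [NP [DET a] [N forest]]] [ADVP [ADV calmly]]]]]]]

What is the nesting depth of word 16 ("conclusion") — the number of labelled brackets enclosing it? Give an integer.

10

The word sits inside N, which is inside NP, inside PP, inside NP, inside PP, inside VP, inside S, inside SBAR, inside VP, inside S — 10 brackets in all.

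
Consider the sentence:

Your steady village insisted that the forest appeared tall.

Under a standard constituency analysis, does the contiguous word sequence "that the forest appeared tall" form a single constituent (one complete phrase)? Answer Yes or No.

These words form the whole subordinate clause headed by "that", so yes — one constituent.

Yes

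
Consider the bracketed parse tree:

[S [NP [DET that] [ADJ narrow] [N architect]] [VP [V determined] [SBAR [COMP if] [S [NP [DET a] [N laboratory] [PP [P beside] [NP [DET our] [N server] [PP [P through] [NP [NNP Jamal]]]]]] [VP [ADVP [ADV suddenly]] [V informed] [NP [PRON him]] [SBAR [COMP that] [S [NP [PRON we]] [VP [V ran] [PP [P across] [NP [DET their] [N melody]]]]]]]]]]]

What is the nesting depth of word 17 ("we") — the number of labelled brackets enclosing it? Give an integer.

Counting open brackets not yet closed at "we": [S [VP [SBAR [S [VP [SBAR [S [NP [PRON = 9.

9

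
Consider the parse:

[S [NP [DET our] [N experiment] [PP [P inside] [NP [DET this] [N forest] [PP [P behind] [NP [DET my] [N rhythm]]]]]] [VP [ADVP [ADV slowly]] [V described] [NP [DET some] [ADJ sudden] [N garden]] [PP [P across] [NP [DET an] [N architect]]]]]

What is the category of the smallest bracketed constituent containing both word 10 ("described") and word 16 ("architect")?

The smallest bracket enclosing both words is [VP slowly described some sudden garden across an architect], so the label is VP.

VP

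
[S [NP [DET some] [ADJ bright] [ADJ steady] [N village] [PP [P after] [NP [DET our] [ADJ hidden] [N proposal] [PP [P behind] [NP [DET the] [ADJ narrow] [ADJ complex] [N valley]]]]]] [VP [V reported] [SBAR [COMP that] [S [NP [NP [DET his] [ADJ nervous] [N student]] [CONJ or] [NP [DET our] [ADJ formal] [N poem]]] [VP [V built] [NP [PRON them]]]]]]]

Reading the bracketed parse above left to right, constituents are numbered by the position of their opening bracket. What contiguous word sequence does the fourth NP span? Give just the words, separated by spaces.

Opening `[NP` markers occur at word positions 1, 6, 10, 16, 16, 20, 24; the fourth of these opens the constituent [NP his nervous student or our formal poem].

his nervous student or our formal poem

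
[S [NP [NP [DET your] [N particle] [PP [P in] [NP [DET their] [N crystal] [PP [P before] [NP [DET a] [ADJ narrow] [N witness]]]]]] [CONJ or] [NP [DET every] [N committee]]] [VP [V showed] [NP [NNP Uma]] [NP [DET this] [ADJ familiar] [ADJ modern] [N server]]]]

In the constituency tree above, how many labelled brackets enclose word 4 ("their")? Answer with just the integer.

6

Counting open brackets not yet closed at "their": [S [NP [NP [PP [NP [DET = 6.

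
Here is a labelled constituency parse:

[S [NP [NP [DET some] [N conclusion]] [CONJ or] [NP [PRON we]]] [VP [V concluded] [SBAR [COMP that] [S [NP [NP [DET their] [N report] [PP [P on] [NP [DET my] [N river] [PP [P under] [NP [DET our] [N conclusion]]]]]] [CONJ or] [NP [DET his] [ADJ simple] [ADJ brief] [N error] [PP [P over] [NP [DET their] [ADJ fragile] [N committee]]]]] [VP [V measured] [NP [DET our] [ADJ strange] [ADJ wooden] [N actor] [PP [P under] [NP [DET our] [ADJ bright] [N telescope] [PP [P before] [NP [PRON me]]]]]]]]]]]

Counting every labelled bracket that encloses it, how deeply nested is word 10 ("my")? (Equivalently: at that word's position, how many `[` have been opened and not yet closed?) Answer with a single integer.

9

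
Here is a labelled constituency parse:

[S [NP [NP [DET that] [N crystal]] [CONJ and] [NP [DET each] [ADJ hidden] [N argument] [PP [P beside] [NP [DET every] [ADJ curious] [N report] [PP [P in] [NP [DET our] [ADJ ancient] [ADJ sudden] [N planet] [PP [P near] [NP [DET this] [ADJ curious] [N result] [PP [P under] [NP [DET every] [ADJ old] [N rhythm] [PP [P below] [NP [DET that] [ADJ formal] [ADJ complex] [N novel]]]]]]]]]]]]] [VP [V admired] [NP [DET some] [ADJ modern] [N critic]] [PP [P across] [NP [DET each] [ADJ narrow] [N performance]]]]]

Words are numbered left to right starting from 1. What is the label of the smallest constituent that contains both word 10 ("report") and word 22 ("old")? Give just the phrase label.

The smallest bracket enclosing both words is [NP every curious report in our ancient sudden planet near this curious result under every old rhythm below that formal complex novel], so the label is NP.

NP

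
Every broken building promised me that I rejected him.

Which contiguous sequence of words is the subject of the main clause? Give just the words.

every broken building

The subject of the main clause is the NP immediately before the verb "promised": "every broken building".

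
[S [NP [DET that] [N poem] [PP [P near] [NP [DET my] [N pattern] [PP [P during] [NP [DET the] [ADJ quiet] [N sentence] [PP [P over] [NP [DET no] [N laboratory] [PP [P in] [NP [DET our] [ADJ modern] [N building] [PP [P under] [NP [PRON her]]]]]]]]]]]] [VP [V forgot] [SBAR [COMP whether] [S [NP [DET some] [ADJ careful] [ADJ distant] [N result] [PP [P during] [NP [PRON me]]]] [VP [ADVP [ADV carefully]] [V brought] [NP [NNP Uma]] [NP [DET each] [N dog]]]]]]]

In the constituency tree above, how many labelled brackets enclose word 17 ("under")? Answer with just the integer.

12

Counting open brackets not yet closed at "under": [S [NP [PP [NP [PP [NP [PP [NP [PP [NP [PP [P = 12.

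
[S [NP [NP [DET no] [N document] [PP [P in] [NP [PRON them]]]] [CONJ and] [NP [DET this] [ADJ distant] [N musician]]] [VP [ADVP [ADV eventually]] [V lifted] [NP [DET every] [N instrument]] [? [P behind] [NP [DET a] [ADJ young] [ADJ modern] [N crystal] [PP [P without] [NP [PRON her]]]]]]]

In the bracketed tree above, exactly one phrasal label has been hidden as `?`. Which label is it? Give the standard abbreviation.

PP

A constituent whose immediate children are P 'behind', NP is a prepositional phrase: PP.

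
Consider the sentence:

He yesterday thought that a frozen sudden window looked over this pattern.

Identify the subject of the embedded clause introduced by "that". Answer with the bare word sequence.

a frozen sudden window

"a frozen sudden window" is the NP that combines with the VP headed by "looked" to form the embedded clause introduced by "that" — the subject.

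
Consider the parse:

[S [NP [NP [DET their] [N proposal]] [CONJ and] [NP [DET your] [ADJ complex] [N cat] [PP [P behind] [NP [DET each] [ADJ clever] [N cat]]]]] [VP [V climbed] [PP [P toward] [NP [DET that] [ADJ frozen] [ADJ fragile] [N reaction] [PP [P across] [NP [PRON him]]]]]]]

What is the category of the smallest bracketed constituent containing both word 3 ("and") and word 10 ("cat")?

Both words fall inside [NP their proposal and your complex cat behind each clever cat] (words 1–10), and no smaller constituent contains them both. Label: NP.

NP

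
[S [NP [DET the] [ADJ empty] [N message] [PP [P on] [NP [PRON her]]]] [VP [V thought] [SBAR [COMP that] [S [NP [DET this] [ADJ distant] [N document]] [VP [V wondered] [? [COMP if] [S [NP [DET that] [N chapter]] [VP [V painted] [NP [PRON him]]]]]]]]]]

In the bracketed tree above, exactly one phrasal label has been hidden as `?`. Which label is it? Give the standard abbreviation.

A constituent whose immediate children are COMP 'if', S is a subordinate clause: SBAR.

SBAR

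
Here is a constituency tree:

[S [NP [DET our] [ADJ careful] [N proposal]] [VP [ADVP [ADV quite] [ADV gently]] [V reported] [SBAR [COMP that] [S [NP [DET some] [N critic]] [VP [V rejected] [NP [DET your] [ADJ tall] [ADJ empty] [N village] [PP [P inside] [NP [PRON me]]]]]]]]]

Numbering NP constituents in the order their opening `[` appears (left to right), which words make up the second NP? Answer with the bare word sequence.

some critic

Opening `[NP` markers occur at word positions 1, 8, 11, 16; the second of these opens the constituent [NP some critic].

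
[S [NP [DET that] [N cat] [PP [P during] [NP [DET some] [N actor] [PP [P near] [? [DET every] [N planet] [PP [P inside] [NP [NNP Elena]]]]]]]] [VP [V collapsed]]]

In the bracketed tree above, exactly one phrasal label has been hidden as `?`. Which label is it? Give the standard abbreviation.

NP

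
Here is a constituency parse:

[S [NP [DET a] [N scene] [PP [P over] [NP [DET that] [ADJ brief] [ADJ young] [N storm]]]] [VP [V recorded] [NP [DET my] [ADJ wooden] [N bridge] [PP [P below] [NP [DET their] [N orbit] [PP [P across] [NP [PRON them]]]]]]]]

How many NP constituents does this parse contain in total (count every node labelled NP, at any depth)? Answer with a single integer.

5

The NP constituents are: [NP a scene over that brief young storm]; [NP that brief young storm]; [NP my wooden bridge below their orbit across them]; [NP their orbit across them]; [NP them]. Total: 5.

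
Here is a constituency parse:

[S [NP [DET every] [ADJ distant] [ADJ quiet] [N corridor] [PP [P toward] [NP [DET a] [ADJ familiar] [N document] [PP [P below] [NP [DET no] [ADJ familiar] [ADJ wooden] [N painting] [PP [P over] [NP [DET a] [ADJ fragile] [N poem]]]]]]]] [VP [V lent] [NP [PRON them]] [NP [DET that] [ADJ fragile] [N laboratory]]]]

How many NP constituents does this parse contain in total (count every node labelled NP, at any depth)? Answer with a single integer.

6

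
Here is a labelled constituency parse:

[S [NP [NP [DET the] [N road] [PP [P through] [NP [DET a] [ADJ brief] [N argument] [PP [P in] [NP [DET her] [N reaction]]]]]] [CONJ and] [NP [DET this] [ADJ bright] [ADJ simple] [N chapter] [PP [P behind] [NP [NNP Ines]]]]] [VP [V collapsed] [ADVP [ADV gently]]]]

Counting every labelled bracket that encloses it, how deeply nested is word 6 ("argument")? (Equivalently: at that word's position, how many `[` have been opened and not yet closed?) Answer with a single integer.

6

Counting open brackets not yet closed at "argument": [S [NP [NP [PP [NP [N = 6.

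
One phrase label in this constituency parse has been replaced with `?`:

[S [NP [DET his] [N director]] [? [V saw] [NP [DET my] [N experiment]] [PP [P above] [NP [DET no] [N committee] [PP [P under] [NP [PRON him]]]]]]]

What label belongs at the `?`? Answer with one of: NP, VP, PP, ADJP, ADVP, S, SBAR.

VP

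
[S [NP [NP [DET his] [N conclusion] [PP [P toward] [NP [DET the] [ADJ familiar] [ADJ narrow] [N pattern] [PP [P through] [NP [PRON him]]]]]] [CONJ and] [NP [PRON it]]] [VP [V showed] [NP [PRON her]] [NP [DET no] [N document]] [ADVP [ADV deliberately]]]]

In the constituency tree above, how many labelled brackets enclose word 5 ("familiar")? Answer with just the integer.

6

Counting open brackets not yet closed at "familiar": [S [NP [NP [PP [NP [ADJ = 6.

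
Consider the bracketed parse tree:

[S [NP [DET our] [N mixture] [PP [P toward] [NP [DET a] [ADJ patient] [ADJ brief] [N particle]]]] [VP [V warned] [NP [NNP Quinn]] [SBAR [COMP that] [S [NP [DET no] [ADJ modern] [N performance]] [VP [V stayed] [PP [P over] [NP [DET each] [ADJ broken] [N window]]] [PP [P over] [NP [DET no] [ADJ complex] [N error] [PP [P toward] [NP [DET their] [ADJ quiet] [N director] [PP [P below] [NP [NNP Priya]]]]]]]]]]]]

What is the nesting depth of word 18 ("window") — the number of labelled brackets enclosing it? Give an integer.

8

Path from the root down to the word: S → VP → SBAR → S → VP → PP → NP → N. That is 8 enclosing brackets.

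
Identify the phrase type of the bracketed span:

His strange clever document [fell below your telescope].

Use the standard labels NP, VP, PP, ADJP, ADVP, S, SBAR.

"fell" is the head of the bracketed span, so the span is a verb phrase: VP.

VP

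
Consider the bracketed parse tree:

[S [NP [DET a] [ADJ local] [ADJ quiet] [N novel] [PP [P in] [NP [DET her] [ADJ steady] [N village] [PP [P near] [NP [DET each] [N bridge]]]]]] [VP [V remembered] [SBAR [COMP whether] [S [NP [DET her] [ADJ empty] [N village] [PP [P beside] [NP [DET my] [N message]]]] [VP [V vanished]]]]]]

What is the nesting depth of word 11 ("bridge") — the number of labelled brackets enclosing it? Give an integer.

7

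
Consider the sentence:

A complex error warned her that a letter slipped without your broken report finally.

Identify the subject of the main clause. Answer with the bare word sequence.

In the main clause the verb is "warned"; the NP preceding it, "a complex error", is the subject.

a complex error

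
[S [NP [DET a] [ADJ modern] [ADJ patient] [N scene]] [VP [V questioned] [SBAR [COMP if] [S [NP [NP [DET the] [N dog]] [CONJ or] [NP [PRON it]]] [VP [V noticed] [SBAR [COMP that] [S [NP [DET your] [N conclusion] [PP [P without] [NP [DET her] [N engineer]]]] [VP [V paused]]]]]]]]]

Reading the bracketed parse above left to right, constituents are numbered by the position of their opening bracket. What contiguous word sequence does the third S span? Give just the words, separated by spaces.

your conclusion without her engineer paused

The S opening brackets appear, in order, over: "a modern patient scene questioned if the dog or it noticed that your conclusion without her engineer paused"; "the dog or it noticed that your conclusion without her engineer paused"; "your conclusion without her engineer paused". The third one spans "your conclusion without her engineer paused".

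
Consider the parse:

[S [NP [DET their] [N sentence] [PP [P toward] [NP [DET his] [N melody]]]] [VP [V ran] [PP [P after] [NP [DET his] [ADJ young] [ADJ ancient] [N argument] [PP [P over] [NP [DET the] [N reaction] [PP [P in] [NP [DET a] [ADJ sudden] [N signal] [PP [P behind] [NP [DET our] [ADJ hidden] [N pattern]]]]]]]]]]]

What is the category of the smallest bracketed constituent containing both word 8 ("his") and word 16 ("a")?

NP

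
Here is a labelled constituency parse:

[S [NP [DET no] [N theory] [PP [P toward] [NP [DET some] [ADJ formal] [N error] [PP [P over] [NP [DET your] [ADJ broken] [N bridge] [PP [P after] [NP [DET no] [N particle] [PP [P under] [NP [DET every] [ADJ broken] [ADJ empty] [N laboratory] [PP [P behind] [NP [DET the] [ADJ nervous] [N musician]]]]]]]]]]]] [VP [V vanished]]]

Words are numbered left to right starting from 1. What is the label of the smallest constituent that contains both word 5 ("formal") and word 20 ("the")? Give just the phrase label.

NP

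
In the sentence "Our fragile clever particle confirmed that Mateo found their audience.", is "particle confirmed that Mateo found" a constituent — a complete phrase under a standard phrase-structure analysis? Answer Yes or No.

No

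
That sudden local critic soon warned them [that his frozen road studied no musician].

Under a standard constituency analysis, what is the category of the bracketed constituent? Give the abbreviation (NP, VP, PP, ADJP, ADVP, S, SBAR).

The span is built around the complementizer "that" — a subordinate clause (SBAR).

SBAR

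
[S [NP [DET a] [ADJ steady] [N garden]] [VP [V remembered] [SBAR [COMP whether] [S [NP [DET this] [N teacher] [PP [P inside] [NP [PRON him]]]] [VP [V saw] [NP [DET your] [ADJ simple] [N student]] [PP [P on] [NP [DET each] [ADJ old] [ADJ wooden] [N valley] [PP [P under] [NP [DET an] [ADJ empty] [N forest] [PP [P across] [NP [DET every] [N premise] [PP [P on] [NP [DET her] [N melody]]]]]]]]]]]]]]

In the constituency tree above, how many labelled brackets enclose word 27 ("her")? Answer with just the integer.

14

Path from the root down to the word: S → VP → SBAR → S → VP → PP → NP → PP → NP → PP → NP → PP → NP → DET. That is 14 enclosing brackets.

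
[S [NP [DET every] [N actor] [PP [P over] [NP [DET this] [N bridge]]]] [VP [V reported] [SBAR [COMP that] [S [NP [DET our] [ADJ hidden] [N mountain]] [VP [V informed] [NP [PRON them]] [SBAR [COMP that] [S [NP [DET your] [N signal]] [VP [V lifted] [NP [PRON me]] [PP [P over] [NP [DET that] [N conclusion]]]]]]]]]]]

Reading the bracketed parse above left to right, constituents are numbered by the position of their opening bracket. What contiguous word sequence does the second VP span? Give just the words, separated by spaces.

informed them that your signal lifted me over that conclusion

Opening `[VP` markers occur at word positions 6, 11, 16; the second of these opens the constituent [VP informed them that your signal lifted me over that conclusion].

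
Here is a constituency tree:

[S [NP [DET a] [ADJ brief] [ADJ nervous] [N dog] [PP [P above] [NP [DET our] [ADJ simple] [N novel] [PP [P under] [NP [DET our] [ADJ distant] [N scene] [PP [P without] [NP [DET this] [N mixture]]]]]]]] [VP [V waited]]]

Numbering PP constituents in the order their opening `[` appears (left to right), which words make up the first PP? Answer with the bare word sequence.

above our simple novel under our distant scene without this mixture

In left-to-right order the PP constituents are "above our simple novel under our distant scene without this mixture"; "under our distant scene without this mixture"; "without this mixture". Number 1 is "above our simple novel under our distant scene without this mixture".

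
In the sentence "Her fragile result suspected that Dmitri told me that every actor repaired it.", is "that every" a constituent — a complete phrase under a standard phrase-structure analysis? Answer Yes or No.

The smallest constituent containing the whole sequence is the subordinate clause [SBAR that every actor repaired it], but the sequence is only part of it — it straddles the boundary between complementizer "that" and clause "every actor repaired it".

No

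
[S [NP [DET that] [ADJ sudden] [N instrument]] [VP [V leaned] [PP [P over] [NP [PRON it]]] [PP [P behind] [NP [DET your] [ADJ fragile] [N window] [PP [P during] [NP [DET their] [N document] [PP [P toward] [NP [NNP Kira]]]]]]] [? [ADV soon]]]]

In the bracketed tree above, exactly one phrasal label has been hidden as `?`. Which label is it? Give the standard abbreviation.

ADVP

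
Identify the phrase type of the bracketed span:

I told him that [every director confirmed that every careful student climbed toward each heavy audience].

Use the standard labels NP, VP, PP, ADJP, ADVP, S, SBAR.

The bracketed span "every director confirmed that every careful student climbed toward each heavy audience" is headed by "confirmed", making it a clause (S).

S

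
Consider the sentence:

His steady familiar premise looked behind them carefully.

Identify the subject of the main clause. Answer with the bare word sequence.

his steady familiar premise

"his steady familiar premise" is the NP that combines with the VP headed by "looked" to form the main clause — the subject.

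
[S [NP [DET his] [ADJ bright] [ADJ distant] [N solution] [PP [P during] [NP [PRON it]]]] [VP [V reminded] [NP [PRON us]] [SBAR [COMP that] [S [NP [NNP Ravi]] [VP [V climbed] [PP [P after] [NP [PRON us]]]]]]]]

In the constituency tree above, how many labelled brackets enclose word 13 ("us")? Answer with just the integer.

8

Counting open brackets not yet closed at "us": [S [VP [SBAR [S [VP [PP [NP [PRON = 8.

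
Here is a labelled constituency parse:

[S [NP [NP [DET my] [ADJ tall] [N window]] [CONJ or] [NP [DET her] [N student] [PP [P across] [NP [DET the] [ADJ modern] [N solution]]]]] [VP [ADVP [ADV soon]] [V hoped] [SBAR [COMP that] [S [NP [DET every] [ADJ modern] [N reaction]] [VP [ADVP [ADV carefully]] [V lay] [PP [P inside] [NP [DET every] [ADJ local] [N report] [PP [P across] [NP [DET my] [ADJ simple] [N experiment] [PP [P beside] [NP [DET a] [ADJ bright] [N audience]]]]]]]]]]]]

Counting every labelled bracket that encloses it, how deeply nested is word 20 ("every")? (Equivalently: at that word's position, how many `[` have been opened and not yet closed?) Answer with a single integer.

8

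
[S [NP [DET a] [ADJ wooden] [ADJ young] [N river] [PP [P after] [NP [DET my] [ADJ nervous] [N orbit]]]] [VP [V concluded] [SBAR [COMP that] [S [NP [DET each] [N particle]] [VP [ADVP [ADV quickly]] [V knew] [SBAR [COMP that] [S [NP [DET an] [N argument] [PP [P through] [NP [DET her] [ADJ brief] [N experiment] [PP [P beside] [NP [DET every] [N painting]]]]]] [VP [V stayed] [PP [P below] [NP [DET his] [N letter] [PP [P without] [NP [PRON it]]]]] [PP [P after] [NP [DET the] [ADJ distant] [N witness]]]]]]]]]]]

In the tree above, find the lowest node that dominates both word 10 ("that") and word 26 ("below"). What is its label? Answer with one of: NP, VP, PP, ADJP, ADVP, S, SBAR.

The smallest bracket enclosing both words is [SBAR that each particle quickly knew that an argument through her brief experiment beside every painting stayed below his letter without it after the distant witness], so the label is SBAR.

SBAR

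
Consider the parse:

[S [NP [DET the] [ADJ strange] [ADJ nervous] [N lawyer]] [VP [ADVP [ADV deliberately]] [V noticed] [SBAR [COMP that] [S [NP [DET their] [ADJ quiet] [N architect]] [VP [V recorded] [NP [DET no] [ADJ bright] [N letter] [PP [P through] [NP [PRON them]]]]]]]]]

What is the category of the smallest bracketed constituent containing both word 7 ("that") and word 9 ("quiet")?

SBAR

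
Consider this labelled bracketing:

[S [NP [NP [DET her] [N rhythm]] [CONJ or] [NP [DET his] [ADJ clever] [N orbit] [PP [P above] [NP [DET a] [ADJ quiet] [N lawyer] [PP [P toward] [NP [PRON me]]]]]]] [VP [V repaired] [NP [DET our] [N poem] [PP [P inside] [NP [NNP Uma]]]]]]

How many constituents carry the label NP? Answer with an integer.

7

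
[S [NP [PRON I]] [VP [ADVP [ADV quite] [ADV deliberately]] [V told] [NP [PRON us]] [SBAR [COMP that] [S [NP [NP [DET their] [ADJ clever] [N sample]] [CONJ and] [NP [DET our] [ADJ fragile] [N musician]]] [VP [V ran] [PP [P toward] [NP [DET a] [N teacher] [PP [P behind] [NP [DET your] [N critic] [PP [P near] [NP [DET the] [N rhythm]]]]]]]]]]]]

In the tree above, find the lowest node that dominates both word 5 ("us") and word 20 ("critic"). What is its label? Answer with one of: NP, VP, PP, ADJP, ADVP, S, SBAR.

VP

The smallest bracket enclosing both words is [VP quite deliberately told us that their clever sample and our fragile musician ran toward a teacher behind your critic near the rhythm], so the label is VP.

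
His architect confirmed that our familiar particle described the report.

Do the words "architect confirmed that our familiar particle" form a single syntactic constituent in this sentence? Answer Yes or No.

No

The smallest constituent containing the whole sequence is the clause [S his architect confirmed that our familiar particle described the report], but the sequence is only part of it — it straddles the boundary between noun phrase "his architect" and verb phrase "confirmed that our familiar particle described the report".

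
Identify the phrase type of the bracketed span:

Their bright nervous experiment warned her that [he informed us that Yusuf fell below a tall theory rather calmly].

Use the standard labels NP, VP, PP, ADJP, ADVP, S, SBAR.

S

The bracketed span "he informed us that Yusuf fell below a tall theory rather calmly" is headed by "informed", making it a clause (S).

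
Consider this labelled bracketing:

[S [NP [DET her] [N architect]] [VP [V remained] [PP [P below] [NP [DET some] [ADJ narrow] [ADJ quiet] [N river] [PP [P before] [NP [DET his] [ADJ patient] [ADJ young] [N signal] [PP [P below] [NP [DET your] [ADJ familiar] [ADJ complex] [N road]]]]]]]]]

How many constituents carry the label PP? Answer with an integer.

3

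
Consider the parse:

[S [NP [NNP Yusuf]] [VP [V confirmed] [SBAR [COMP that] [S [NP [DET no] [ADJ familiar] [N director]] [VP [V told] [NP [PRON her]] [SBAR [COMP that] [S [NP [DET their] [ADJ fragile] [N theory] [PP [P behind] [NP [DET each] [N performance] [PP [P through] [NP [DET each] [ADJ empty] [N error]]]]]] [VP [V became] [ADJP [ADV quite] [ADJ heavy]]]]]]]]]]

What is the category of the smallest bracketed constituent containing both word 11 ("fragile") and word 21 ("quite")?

S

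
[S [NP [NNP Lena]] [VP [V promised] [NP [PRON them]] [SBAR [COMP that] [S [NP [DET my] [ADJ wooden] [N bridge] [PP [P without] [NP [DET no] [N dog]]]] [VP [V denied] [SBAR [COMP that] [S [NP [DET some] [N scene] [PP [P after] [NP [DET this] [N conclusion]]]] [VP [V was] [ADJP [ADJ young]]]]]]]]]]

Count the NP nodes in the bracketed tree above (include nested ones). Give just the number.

6

Listing each NP by its span: [NP Lena]; [NP them]; [NP my wooden bridge without no dog]; [NP no dog]; [NP some scene after this conclusion]; [NP this conclusion] — that makes 6.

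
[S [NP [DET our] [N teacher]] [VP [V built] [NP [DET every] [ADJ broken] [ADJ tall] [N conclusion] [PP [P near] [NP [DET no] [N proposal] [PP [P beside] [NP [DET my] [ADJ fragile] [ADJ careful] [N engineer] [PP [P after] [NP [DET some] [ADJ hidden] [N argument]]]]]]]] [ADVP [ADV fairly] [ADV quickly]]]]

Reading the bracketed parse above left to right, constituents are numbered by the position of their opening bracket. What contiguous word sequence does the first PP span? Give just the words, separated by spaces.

near no proposal beside my fragile careful engineer after some hidden argument

The PP opening brackets appear, in order, over: "near no proposal beside my fragile careful engineer after some hidden argument"; "beside my fragile careful engineer after some hidden argument"; "after some hidden argument". The first one spans "near no proposal beside my fragile careful engineer after some hidden argument".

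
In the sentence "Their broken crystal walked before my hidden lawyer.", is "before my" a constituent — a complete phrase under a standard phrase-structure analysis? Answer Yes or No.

The smallest constituent containing the whole sequence is the prepositional phrase [PP before my hidden lawyer], but the sequence is only part of it — it straddles the boundary between preposition "before" and noun phrase "my hidden lawyer".

No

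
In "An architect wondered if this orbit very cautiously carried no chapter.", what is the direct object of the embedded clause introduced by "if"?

no chapter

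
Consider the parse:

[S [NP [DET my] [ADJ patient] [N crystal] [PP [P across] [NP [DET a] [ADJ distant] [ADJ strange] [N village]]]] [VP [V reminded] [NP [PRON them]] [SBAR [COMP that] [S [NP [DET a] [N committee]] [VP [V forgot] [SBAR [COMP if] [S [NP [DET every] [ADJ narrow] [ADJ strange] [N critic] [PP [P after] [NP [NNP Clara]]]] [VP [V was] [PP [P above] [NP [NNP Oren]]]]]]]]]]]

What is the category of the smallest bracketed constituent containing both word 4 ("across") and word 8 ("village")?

PP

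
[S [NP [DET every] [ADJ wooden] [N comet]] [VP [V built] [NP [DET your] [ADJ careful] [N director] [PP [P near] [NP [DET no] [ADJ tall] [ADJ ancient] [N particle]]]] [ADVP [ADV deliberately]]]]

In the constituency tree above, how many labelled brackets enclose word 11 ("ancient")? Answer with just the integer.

Path from the root down to the word: S → VP → NP → PP → NP → ADJ. That is 6 enclosing brackets.

6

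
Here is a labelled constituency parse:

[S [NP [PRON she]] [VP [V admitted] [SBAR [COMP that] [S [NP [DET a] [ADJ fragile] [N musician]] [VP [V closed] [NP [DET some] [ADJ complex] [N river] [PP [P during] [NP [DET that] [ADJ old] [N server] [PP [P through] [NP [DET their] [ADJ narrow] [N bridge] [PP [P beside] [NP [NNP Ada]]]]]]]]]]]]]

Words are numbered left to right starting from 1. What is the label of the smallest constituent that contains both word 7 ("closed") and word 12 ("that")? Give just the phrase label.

Both words fall inside [VP closed some complex river during that old server through their narrow bridge beside Ada] (words 7–20), and no smaller constituent contains them both. Label: VP.

VP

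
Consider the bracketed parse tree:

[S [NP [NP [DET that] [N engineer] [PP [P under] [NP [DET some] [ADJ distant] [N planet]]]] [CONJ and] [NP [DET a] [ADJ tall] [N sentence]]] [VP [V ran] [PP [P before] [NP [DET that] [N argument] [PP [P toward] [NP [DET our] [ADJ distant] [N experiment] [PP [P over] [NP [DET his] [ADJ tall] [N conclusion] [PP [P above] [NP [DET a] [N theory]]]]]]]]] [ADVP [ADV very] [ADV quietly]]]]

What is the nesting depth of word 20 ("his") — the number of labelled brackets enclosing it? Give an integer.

9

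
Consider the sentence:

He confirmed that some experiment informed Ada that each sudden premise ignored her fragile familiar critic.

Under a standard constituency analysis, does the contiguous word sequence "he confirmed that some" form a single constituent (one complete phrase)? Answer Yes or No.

"he" belongs to the noun phrase "he" while "some" belongs to the verb phrase "confirmed that some experiment informed Ada that each sudden premise ignored her fragile familiar critic"; a span that runs across that boundary is not a single phrase.

No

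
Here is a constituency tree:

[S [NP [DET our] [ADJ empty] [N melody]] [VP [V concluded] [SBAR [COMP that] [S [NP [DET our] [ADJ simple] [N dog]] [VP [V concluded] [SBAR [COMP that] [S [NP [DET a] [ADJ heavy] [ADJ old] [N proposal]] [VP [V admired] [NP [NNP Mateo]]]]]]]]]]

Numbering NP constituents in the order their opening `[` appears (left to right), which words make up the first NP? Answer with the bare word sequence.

our empty melody

The NP opening brackets appear, in order, over: "our empty melody"; "our simple dog"; "a heavy old proposal"; "Mateo". The first one spans "our empty melody".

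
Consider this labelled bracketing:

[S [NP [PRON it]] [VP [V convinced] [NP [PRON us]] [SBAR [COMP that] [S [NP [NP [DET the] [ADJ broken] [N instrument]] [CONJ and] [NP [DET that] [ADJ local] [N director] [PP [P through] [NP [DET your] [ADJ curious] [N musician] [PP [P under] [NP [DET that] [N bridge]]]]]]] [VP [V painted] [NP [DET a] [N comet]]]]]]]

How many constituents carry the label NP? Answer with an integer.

8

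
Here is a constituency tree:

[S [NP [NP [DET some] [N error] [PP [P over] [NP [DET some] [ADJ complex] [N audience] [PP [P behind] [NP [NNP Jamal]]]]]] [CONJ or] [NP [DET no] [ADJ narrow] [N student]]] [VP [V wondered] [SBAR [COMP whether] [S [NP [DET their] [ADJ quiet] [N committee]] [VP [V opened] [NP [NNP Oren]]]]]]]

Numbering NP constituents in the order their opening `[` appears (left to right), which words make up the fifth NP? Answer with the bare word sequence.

In left-to-right order the NP constituents are "some error over some complex audience behind Jamal or no narrow student"; "some error over some complex audience behind Jamal"; "some complex audience behind Jamal"; "Jamal"; "no narrow student"; "their quiet committee"; "Oren". Number 5 is "no narrow student".

no narrow student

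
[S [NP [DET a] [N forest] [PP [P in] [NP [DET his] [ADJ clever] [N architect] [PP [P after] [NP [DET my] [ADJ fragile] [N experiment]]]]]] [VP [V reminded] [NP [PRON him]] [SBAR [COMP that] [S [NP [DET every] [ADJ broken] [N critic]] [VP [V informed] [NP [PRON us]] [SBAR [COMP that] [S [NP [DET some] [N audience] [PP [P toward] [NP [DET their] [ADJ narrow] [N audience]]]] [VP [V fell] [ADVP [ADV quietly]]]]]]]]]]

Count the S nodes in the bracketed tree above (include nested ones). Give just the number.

3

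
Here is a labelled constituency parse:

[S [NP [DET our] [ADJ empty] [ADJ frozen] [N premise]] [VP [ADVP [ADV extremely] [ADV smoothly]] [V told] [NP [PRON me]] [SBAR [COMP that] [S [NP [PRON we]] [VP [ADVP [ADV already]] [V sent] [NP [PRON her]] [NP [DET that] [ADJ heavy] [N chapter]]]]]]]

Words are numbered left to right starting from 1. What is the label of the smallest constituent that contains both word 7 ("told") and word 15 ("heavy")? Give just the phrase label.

VP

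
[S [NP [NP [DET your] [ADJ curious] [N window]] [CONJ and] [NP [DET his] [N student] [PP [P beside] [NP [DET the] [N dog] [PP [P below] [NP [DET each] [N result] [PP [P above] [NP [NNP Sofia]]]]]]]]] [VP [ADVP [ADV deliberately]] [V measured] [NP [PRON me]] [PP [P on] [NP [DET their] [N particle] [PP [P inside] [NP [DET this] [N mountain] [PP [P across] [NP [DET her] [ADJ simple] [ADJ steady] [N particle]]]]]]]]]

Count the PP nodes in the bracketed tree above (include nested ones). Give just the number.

6

The PP constituents are: [PP beside the dog below each result above Sofia]; [PP below each result above Sofia]; [PP above Sofia]; [PP on their particle inside this mountain across her simple steady particle]; [PP inside this mountain across her simple steady particle]; [PP across her simple steady particle]. Total: 6.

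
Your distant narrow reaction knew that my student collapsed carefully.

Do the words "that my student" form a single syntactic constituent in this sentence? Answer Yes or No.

No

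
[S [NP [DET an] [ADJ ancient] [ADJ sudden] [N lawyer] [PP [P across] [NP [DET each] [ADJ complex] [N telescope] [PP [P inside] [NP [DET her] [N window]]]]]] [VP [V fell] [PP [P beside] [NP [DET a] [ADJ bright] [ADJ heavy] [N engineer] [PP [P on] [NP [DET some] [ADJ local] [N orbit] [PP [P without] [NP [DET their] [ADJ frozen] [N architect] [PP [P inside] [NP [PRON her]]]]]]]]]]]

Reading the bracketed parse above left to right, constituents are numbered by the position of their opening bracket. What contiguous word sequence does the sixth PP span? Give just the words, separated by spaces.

inside her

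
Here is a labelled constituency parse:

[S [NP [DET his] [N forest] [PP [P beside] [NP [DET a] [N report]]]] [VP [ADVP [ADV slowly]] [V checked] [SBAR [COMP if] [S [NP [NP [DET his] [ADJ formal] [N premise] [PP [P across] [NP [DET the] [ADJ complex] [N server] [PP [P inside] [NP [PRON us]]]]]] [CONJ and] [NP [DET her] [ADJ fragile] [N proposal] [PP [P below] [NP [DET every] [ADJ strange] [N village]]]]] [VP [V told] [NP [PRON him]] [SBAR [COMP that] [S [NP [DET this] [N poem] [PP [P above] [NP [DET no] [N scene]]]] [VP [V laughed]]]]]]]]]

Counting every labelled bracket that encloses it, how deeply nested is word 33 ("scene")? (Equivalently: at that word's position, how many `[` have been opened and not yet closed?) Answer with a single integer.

The word sits inside N, which is inside NP, inside PP, inside NP, inside S, inside SBAR, inside VP, inside S, inside SBAR, inside VP, inside S — 11 brackets in all.

11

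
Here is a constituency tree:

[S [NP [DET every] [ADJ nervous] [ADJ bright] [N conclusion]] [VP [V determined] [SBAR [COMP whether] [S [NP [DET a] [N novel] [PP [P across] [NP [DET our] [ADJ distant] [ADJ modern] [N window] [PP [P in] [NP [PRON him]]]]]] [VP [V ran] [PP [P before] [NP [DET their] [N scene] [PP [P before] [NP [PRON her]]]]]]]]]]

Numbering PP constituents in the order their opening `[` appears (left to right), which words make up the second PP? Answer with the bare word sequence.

in him

In left-to-right order the PP constituents are "across our distant modern window in him"; "in him"; "before their scene before her"; "before her". Number 2 is "in him".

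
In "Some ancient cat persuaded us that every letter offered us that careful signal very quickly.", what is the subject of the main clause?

In the main clause the verb is "persuaded"; the NP preceding it, "some ancient cat", is the subject.

some ancient cat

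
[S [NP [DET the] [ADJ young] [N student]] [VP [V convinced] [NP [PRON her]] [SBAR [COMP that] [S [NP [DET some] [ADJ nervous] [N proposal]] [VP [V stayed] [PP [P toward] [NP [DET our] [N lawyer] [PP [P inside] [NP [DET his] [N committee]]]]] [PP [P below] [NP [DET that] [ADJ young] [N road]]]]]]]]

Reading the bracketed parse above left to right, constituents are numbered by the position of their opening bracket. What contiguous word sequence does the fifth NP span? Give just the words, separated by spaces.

his committee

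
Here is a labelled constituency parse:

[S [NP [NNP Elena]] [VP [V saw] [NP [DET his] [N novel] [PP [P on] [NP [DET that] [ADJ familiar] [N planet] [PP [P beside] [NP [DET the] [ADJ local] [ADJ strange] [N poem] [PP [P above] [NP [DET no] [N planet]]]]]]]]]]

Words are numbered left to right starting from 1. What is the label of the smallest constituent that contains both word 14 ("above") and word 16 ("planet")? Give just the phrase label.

The smallest bracket enclosing both words is [PP above no planet], so the label is PP.

PP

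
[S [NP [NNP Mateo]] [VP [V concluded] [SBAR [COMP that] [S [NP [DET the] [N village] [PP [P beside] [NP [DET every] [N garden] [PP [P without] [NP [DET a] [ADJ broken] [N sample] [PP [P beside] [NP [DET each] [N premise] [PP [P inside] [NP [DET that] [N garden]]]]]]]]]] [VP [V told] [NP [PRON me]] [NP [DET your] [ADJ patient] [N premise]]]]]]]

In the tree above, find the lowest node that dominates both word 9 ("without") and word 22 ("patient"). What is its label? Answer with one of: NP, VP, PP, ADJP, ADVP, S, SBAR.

The smallest bracket enclosing both words is [S the village beside every garden without a broken sample beside each premise inside that garden told me your patient premise], so the label is S.

S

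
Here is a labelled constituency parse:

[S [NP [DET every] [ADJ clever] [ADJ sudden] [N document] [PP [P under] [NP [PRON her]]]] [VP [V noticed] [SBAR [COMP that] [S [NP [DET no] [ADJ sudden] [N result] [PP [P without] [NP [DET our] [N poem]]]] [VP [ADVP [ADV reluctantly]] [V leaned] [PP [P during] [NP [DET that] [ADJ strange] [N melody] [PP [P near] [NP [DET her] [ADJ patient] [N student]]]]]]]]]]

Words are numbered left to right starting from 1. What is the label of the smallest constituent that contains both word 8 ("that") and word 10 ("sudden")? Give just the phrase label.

SBAR

Both words fall inside [SBAR that no sudden result without our poem reluctantly leaned during that strange melody near her patient student] (words 8–24), and no smaller constituent contains them both. Label: SBAR.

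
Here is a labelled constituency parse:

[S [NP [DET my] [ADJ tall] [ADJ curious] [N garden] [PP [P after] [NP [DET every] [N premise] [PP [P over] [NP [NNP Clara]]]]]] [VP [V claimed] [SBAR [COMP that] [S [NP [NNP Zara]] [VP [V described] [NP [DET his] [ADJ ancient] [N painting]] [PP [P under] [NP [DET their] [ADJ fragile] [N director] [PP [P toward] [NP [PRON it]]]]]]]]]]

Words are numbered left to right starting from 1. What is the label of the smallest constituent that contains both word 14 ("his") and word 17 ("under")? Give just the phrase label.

VP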